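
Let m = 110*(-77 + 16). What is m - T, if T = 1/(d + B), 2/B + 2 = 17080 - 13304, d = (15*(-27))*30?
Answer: -153840496903/22927049 ≈ -6710.0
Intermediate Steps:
d = -12150 (d = -405*30 = -12150)
B = 1/1887 (B = 2/(-2 + (17080 - 13304)) = 2/(-2 + 3776) = 2/3774 = 2*(1/3774) = 1/1887 ≈ 0.00052994)
m = -6710 (m = 110*(-61) = -6710)
T = -1887/22927049 (T = 1/(-12150 + 1/1887) = 1/(-22927049/1887) = -1887/22927049 ≈ -8.2304e-5)
m - T = -6710 - 1*(-1887/22927049) = -6710 + 1887/22927049 = -153840496903/22927049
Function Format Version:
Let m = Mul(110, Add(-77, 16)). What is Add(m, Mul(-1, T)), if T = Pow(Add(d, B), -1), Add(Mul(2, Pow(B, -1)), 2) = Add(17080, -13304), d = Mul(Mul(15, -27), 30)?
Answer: Rational(-153840496903, 22927049) ≈ -6710.0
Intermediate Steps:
d = -12150 (d = Mul(-405, 30) = -12150)
B = Rational(1, 1887) (B = Mul(2, Pow(Add(-2, Add(17080, -13304)), -1)) = Mul(2, Pow(Add(-2, 3776), -1)) = Mul(2, Pow(3774, -1)) = Mul(2, Rational(1, 3774)) = Rational(1, 1887) ≈ 0.00052994)
m = -6710 (m = Mul(110, -61) = -6710)
T = Rational(-1887, 22927049) (T = Pow(Add(-12150, Rational(1, 1887)), -1) = Pow(Rational(-22927049, 1887), -1) = Rational(-1887, 22927049) ≈ -8.2304e-5)
Add(m, Mul(-1, T)) = Add(-6710, Mul(-1, Rational(-1887, 22927049))) = Add(-6710, Rational(1887, 22927049)) = Rational(-153840496903, 22927049)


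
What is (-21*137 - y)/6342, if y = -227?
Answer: -1325/3171 ≈ -0.41785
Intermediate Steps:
(-21*137 - y)/6342 = (-21*137 - 1*(-227))/6342 = (-2877 + 227)*(1/6342) = -2650*1/6342 = -1325/3171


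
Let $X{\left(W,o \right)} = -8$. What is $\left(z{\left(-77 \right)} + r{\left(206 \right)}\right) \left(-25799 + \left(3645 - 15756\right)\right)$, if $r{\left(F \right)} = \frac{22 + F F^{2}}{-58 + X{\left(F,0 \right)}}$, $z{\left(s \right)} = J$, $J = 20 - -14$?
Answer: $\frac{55219668090}{11} \approx 5.02 \cdot 10^{9}$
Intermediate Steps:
$J = 34$ ($J = 20 + 14 = 34$)
$z{\left(s \right)} = 34$
$r{\left(F \right)} = - \frac{1}{3} - \frac{F^{3}}{66}$ ($r{\left(F \right)} = \frac{22 + F F^{2}}{-58 - 8} = \frac{22 + F^{3}}{-66} = \left(22 + F^{3}\right) \left(- \frac{1}{66}\right) = - \frac{1}{3} - \frac{F^{3}}{66}$)
$\left(z{\left(-77 \right)} + r{\left(206 \right)}\right) \left(-25799 + \left(3645 - 15756\right)\right) = \left(34 - \left(\frac{1}{3} + \frac{206^{3}}{66}\right)\right) \left(-25799 + \left(3645 - 15756\right)\right) = \left(34 - \frac{1456973}{11}\right) \left(-25799 - 12111\right) = \left(34 - \frac{1456973}{11}\right) \left(-37910\right) = \left(- \frac{1456599}{11}\right) \left(-37910\right) = \frac{55219668090}{11}$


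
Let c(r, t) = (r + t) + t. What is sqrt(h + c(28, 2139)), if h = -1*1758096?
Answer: I*sqrt(1753790) ≈ 1324.3*I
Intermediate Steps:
c(r, t) = r + 2*t
h = -1758096
sqrt(h + c(28, 2139)) = sqrt(-1758096 + (28 + 2*2139)) = sqrt(-1758096 + (28 + 4278)) = sqrt(-1758096 + 4306) = sqrt(-1753790) = I*sqrt(1753790)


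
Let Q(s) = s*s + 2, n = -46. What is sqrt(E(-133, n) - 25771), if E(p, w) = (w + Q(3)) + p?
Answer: I*sqrt(25939) ≈ 161.06*I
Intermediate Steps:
Q(s) = 2 + s**2 (Q(s) = s**2 + 2 = 2 + s**2)
E(p, w) = 11 + p + w (E(p, w) = (w + (2 + 3**2)) + p = (w + (2 + 9)) + p = (w + 11) + p = (11 + w) + p = 11 + p + w)
sqrt(E(-133, n) - 25771) = sqrt((11 - 133 - 46) - 25771) = sqrt(-168 - 25771) = sqrt(-25939) = I*sqrt(25939)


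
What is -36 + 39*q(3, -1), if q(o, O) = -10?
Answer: -426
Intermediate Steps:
-36 + 39*q(3, -1) = -36 + 39*(-10) = -36 - 390 = -426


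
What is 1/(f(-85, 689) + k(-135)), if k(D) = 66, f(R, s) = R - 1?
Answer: -1/20 ≈ -0.050000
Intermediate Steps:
f(R, s) = -1 + R
1/(f(-85, 689) + k(-135)) = 1/((-1 - 85) + 66) = 1/(-86 + 66) = 1/(-20) = -1/20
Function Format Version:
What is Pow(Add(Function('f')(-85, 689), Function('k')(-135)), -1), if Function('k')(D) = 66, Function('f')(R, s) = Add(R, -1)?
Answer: Rational(-1, 20) ≈ -0.050000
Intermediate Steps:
Function('f')(R, s) = Add(-1, R)
Pow(Add(Function('f')(-85, 689), Function('k')(-135)), -1) = Pow(Add(Add(-1, -85), 66), -1) = Pow(Add(-86, 66), -1) = Pow(-20, -1) = Rational(-1, 20)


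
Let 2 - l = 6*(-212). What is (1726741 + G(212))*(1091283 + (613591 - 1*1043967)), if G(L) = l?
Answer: 1142057209605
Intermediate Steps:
l = 1274 (l = 2 - 6*(-212) = 2 - 1*(-1272) = 2 + 1272 = 1274)
G(L) = 1274
(1726741 + G(212))*(1091283 + (613591 - 1*1043967)) = (1726741 + 1274)*(1091283 + (613591 - 1*1043967)) = 1728015*(1091283 + (613591 - 1043967)) = 1728015*(1091283 - 430376) = 1728015*660907 = 1142057209605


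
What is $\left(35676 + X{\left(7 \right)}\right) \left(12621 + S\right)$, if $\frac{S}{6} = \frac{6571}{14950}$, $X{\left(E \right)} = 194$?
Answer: $\frac{676950749712}{1495} \approx 4.5281 \cdot 10^{8}$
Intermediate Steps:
$S = \frac{19713}{7475}$ ($S = 6 \cdot \frac{6571}{14950} = \frac{19713}{7475} \approx 2.6372$)
$\left(35676 + X{\left(7 \right)}\right) \left(12621 + S\right) = \left(35676 + 194\right) \left(12621 + \frac{19713}{7475}\right) = 35870 \cdot \frac{94361688}{7475} = \frac{676950749712}{1495}$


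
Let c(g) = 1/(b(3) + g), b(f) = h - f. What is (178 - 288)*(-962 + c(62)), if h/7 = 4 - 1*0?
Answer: 9206230/87 ≈ 1.0582e+5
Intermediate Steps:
h = 28 (h = 7*(4 - 1*0) = 7*(4 + 0) = 7*4 = 28)
b(f) = 28 - f
c(g) = 1/(25 + g) (c(g) = 1/((28 - 1*3) + g) = 1/((28 - 3) + g) = 1/(25 + g))
(178 - 288)*(-962 + c(62)) = (178 - 288)*(-962 + 1/(25 + 62)) = -110*(-962 + 1/87) = -110*(-83693/87) = 9206230/87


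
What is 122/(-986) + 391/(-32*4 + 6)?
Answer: -200205/60146 ≈ -3.3287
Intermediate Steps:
122/(-986) + 391/(-32*4 + 6) = 122*(-1/986) + 391/(-128 + 6) = -61/493 + 391/(-122) = -61/493 + 391*(-1/122) = -61/493 - 391/122 = -200205/60146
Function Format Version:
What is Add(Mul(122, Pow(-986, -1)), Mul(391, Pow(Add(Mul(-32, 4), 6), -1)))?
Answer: Rational(-200205, 60146) ≈ -3.3287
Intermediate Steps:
Add(Mul(122, Pow(-986, -1)), Mul(391, Pow(Add(Mul(-32, 4), 6), -1))) = Add(Mul(122, Rational(-1, 986)), Mul(391, Pow(Add(-128, 6), -1))) = Add(Rational(-61, 493), Mul(391, Pow(-122, -1))) = Add(Rational(-61, 493), Mul(391, Rational(-1, 122))) = Add(Rational(-61, 493), Rational(-391, 122)) = Rational(-200205, 60146)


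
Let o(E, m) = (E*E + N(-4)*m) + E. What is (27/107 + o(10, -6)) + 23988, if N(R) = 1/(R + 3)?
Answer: 2579155/107 ≈ 24104.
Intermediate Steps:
N(R) = 1/(3 + R)
o(E, m) = E + E**2 - m (o(E, m) = (E*E + m/(3 - 4)) + E = (E**2 + m/(-1)) + E = (E**2 - m) + E = E + E**2 - m)
(27/107 + o(10, -6)) + 23988 = (27/107 + (10 + 10**2 - 1*(-6))) + 23988 = ((1/107)*27 + (10 + 100 + 6)) + 23988 = (27/107 + 116) + 23988 = 12439/107 + 23988 = 2579155/107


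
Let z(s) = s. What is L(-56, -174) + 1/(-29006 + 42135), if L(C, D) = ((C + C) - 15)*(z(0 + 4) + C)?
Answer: 86703917/13129 ≈ 6604.0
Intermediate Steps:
L(C, D) = (-15 + 2*C)*(4 + C) (L(C, D) = ((C + C) - 15)*((0 + 4) + C) = (2*C - 15)*(4 + C) = (-15 + 2*C)*(4 + C))
L(-56, -174) + 1/(-29006 + 42135) = (-60 - 7*(-56) + 2*(-56)²) + 1/(-29006 + 42135) = (-60 + 392 + 2*3136) + 1/13129 = (-60 + 392 + 6272) + 1/13129 = 6604 + 1/13129 = 86703917/13129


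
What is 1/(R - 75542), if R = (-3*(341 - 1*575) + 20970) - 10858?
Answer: -1/64728 ≈ -1.5449e-5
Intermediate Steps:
R = 10814 (R = (-3*(341 - 575) + 20970) - 10858 = (-3*(-234) + 20970) - 10858 = (702 + 20970) - 10858 = 21672 - 10858 = 10814)
1/(R - 75542) = 1/(10814 - 75542) = 1/(-64728) = -1/64728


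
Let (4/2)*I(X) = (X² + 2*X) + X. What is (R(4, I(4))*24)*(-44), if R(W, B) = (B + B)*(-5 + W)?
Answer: 29568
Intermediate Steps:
I(X) = X²/2 + 3*X/2 (I(X) = ((X² + 2*X) + X)/2 = (X² + 3*X)/2 = X²/2 + 3*X/2)
R(W, B) = 2*B*(-5 + W) (R(W, B) = (2*B)*(-5 + W) = 2*B*(-5 + W))
(R(4, I(4))*24)*(-44) = ((2*((½)*4*(3 + 4))*(-5 + 4))*24)*(-44) = ((2*((½)*4*7)*(-1))*24)*(-44) = ((2*14*(-1))*24)*(-44) = -28*24*(-44) = -672*(-44) = 29568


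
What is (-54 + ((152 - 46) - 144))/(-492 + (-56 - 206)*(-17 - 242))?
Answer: -46/33683 ≈ -0.0013657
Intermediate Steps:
(-54 + ((152 - 46) - 144))/(-492 + (-56 - 206)*(-17 - 242)) = (-54 + (106 - 144))/(-492 - 262*(-259)) = (-54 - 38)/(-492 + 67858) = -92/67366 = -92*1/67366 = -46/33683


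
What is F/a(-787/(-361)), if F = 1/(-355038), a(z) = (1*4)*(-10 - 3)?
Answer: 1/18461976 ≈ 5.4165e-8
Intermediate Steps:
a(z) = -52 (a(z) = 4*(-13) = -52)
F = -1/355038 ≈ -2.8166e-6
F/a(-787/(-361)) = -1/355038/(-52) = -1/355038*(-1/52) = 1/18461976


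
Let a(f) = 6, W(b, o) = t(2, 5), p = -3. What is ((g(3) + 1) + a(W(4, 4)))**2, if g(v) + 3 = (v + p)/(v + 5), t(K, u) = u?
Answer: 16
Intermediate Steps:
g(v) = -3 + (-3 + v)/(5 + v) (g(v) = -3 + (v - 3)/(v + 5) = -3 + (-3 + v)/(5 + v))
W(b, o) = 5
((g(3) + 1) + a(W(4, 4)))**2 = ((2*(-9 - 1*3)/(5 + 3) + 1) + 6)**2 = ((2*(-9 - 3)/8 + 1) + 6)**2 = ((2*(1/8)*(-12) + 1) + 6)**2 = ((-3 + 1) + 6)**2 = (-2 + 6)**2 = 4**2 = 16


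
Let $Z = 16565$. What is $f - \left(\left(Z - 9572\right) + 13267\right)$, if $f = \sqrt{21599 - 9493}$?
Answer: $-20260 + \sqrt{12106} \approx -20150.0$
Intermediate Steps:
$f = \sqrt{12106} \approx 110.03$
$f - \left(\left(Z - 9572\right) + 13267\right) = \sqrt{12106} - \left(\left(16565 - 9572\right) + 13267\right) = \sqrt{12106} - \left(6993 + 13267\right) = \sqrt{12106} - 20260 = -20260 + \sqrt{12106}$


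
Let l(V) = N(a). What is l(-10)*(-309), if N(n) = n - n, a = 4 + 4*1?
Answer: 0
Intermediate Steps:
a = 8 (a = 4 + 4 = 8)
N(n) = 0
l(V) = 0
l(-10)*(-309) = 0*(-309) = 0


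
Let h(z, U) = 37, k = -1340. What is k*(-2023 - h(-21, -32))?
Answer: 2760400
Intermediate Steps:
k*(-2023 - h(-21, -32)) = -1340*(-2023 - 1*37) = -1340*(-2023 - 37) = -1340*(-2060) = 2760400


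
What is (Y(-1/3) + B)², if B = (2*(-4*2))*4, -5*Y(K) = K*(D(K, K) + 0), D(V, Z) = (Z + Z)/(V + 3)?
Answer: 14753281/3600 ≈ 4098.1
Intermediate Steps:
D(V, Z) = 2*Z/(3 + V) (D(V, Z) = (2*Z)/(3 + V) = 2*Z/(3 + V))
Y(K) = -2*K²/(5*(3 + K)) (Y(K) = -K*(2*K/(3 + K) + 0)/5 = -K*2*K/(3 + K)/5 = -2*K²/(5*(3 + K)))
B = -64 (B = (2*(-8))*4 = -16*4 = -64)
(Y(-1/3) + B)² = (-2*(-1/3)²/(15 + 5*(-1/3)) - 64)² = (-2*(-1*⅓)²/(15 + 5*(-1*⅓)) - 64)² = (-2*(-⅓)²/(15 + 5*(-⅓)) - 64)² = (-2*⅑/(15 - 5/3) - 64)² = (-2*⅑/40/3 - 64)² = (-2*⅑*3/40 - 64)² = (-1/60 - 64)² = (-3841/60)² = 14753281/3600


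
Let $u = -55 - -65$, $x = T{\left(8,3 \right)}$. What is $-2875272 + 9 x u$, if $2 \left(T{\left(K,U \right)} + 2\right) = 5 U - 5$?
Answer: $-2875002$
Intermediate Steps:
$T{\left(K,U \right)} = - \frac{9}{2} + \frac{5 U}{2}$ ($T{\left(K,U \right)} = -2 + \frac{5 U - 5}{2} = -2 + \frac{-5 + 5 U}{2} = -2 + \left(- \frac{5}{2} + \frac{5 U}{2}\right) = - \frac{9}{2} + \frac{5 U}{2}$)
$x = 3$ ($x = - \frac{9}{2} + \frac{5}{2} \cdot 3 = - \frac{9}{2} + \frac{15}{2} = 3$)
$u = 10$ ($u = -55 + 65 = 10$)
$-2875272 + 9 x u = -2875272 + 9 \cdot 3 \cdot 10 = -2875272 + 27 \cdot 10 = -2875272 + 270 = -2875002$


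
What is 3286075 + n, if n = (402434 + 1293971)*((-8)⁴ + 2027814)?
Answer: 3446945569625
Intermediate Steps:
n = 3446942283550 (n = 1696405*(4096 + 2027814) = 1696405*2031910 = 3446942283550)
3286075 + n = 3286075 + 3446942283550 = 3446945569625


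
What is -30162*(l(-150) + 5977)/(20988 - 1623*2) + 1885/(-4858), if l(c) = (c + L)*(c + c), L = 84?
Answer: -629509969927/14365106 ≈ -43822.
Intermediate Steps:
l(c) = 2*c*(84 + c) (l(c) = (c + 84)*(c + c) = (84 + c)*(2*c) = 2*c*(84 + c))
-30162*(l(-150) + 5977)/(20988 - 1623*2) + 1885/(-4858) = -30162*(2*(-150)*(84 - 150) + 5977)/(20988 - 1623*2) + 1885/(-4858) = -30162*(2*(-150)*(-66) + 5977)/(20988 - 3246) + 1885*(-1/4858) = -30162/(17742/(19800 + 5977)) - 1885/4858 = -30162/(17742/25777) - 1885/4858 = -30162/(17742*(1/25777)) - 1885/4858 = -30162/17742/25777 - 1885/4858 = -30162*25777/17742 - 1885/4858 = -129580979/2957 - 1885/4858 = -629509969927/14365106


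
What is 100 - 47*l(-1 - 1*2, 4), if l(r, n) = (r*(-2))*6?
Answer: -1592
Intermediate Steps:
l(r, n) = -12*r (l(r, n) = -2*r*6 = -12*r)
100 - 47*l(-1 - 1*2, 4) = 100 - (-564)*(-1 - 1*2) = 100 - (-564)*(-1 - 2) = 100 - (-564)*(-3) = 100 - 47*36 = 100 - 1692 = -1592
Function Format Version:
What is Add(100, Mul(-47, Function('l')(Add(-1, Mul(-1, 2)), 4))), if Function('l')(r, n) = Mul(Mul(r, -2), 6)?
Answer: -1592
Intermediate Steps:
Function('l')(r, n) = Mul(-12, r) (Function('l')(r, n) = Mul(Mul(-2, r), 6) = Mul(-12, r))
Add(100, Mul(-47, Function('l')(Add(-1, Mul(-1, 2)), 4))) = Add(100, Mul(-47, Mul(-12, Add(-1, Mul(-1, 2))))) = Add(100, Mul(-47, Mul(-12, Add(-1, -2)))) = Add(100, Mul(-47, Mul(-12, -3))) = Add(100, Mul(-47, 36)) = Add(100, -1692) = -1592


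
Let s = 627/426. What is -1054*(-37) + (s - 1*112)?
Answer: 5522021/142 ≈ 38888.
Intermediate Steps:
s = 209/142 (s = 627*(1/426) = 209/142 ≈ 1.4718)
-1054*(-37) + (s - 1*112) = -1054*(-37) + (209/142 - 1*112) = 38998 + (209/142 - 112) = 38998 - 15695/142 = 5522021/142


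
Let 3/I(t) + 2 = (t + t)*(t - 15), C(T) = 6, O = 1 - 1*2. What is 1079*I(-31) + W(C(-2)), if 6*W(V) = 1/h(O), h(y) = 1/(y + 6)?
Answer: 2806/1425 ≈ 1.9691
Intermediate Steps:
O = -1 (O = 1 - 2 = -1)
h(y) = 1/(6 + y)
I(t) = 3/(-2 + 2*t*(-15 + t)) (I(t) = 3/(-2 + (t + t)*(t - 15)) = 3/(-2 + (2*t)*(-15 + t)) = 3/(-2 + 2*t*(-15 + t)))
W(V) = ⅚ (W(V) = 1/(6*(1/(6 - 1))) = 1/(6*(1/5)) = 1/(6*(⅕)) = (⅙)*5 = ⅚)
1079*I(-31) + W(C(-2)) = 1079*(3/(2*(-1 + (-31)² - 15*(-31)))) + ⅚ = 1079*(3/(2*(-1 + 961 + 465))) + ⅚ = 1079*((3/2)/1425) + ⅚ = 1079*((3/2)*(1/1425)) + ⅚ = 1079*(1/950) + ⅚ = 1079/950 + ⅚ = 2806/1425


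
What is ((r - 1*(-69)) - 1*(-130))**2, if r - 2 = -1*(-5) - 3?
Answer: 41209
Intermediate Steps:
r = 4 (r = 2 + (-1*(-5) - 3) = 2 + (5 - 3) = 2 + 2 = 4)
((r - 1*(-69)) - 1*(-130))**2 = ((4 - 1*(-69)) - 1*(-130))**2 = ((4 + 69) + 130)**2 = (73 + 130)**2 = 203**2 = 41209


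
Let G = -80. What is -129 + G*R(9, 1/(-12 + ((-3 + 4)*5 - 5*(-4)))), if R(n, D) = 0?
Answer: -129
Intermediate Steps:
-129 + G*R(9, 1/(-12 + ((-3 + 4)*5 - 5*(-4)))) = -129 - 80*0 = -129 + 0 = -129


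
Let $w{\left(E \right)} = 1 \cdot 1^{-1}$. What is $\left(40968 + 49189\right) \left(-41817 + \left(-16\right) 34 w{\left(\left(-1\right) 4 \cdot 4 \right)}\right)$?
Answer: $-3819140677$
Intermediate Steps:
$w{\left(E \right)} = 1$ ($w{\left(E \right)} = 1 \cdot 1 = 1$)
$\left(40968 + 49189\right) \left(-41817 + \left(-16\right) 34 w{\left(\left(-1\right) 4 \cdot 4 \right)}\right) = \left(40968 + 49189\right) \left(-41817 + \left(-16\right) 34 \cdot 1\right) = 90157 \left(-41817 - 544\right) = 90157 \left(-42361\right) = -3819140677$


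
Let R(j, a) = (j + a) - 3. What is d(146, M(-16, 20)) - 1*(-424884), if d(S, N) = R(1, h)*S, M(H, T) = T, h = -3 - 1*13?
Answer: 422256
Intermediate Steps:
h = -16 (h = -3 - 13 = -16)
R(j, a) = -3 + a + j (R(j, a) = (a + j) - 3 = -3 + a + j)
d(S, N) = -18*S (d(S, N) = (-3 - 16 + 1)*S = -18*S)
d(146, M(-16, 20)) - 1*(-424884) = -18*146 - 1*(-424884) = -2628 + 424884 = 422256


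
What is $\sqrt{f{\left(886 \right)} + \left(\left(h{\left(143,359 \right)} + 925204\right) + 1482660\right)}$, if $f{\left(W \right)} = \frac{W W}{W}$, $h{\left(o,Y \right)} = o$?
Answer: $\sqrt{2408893} \approx 1552.1$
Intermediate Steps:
$f{\left(W \right)} = W$ ($f{\left(W \right)} = \frac{W^{2}}{W} = W$)
$\sqrt{f{\left(886 \right)} + \left(\left(h{\left(143,359 \right)} + 925204\right) + 1482660\right)} = \sqrt{886 + \left(\left(143 + 925204\right) + 1482660\right)} = \sqrt{886 + \left(925347 + 1482660\right)} = \sqrt{886 + 2408007} = \sqrt{2408893}$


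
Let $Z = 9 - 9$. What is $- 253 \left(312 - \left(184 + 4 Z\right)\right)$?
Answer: $-32384$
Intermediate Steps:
$Z = 0$ ($Z = 9 - 9 = 0$)
$- 253 \left(312 - \left(184 + 4 Z\right)\right) = - 253 \left(312 - 184\right) = \left(-253\right) 128 = -32384$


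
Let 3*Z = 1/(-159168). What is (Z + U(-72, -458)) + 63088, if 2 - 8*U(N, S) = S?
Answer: 30152228831/477504 ≈ 63146.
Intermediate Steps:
U(N, S) = ¼ - S/8
Z = -1/477504 (Z = (⅓)/(-159168) = (⅓)*(-1/159168) = -1/477504 ≈ -2.0942e-6)
(Z + U(-72, -458)) + 63088 = (-1/477504 + (¼ - ⅛*(-458))) + 63088 = (-1/477504 + (¼ + 229/4)) + 63088 = (-1/477504 + 115/2) + 63088 = 27456479/477504 + 63088 = 30152228831/477504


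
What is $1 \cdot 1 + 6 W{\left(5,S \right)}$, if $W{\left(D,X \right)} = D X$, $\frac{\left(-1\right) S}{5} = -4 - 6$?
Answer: $1501$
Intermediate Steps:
$S = 50$ ($S = - 5 \left(-4 - 6\right) = \left(-5\right) \left(-10\right) = 50$)
$1 \cdot 1 + 6 W{\left(5,S \right)} = 1 \cdot 1 + 6 \cdot 5 \cdot 50 = 1 + 6 \cdot 250 = 1 + 1500 = 1501$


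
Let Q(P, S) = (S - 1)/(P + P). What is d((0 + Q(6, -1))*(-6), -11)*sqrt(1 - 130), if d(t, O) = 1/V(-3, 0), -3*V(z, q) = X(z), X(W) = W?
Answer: I*sqrt(129) ≈ 11.358*I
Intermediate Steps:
V(z, q) = -z/3
Q(P, S) = (-1 + S)/(2*P) (Q(P, S) = (-1 + S)/((2*P)) = (-1 + S)*(1/(2*P)) = (-1 + S)/(2*P))
d(t, O) = 1 (d(t, O) = 1/(-1/3*(-3)) = 1/1 = 1)
d((0 + Q(6, -1))*(-6), -11)*sqrt(1 - 130) = 1*sqrt(1 - 130) = 1*sqrt(-129) = 1*(I*sqrt(129)) = I*sqrt(129)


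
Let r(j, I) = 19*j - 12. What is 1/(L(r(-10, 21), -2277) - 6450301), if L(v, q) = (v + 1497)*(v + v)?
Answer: -1/6973481 ≈ -1.4340e-7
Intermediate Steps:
r(j, I) = -12 + 19*j
L(v, q) = 2*v*(1497 + v) (L(v, q) = (1497 + v)*(2*v) = 2*v*(1497 + v))
1/(L(r(-10, 21), -2277) - 6450301) = 1/(2*(-12 + 19*(-10))*(1497 + (-12 + 19*(-10))) - 6450301) = 1/(2*(-12 - 190)*(1497 + (-12 - 190)) - 6450301) = 1/(2*(-202)*(1497 - 202) - 6450301) = 1/(2*(-202)*1295 - 6450301) = 1/(-523180 - 6450301) = 1/(-6973481) = -1/6973481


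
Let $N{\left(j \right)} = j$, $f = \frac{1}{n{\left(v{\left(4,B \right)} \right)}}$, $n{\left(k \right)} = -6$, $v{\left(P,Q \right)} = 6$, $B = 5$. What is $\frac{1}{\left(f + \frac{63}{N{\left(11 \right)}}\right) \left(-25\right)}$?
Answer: $- \frac{66}{9175} \approx -0.0071935$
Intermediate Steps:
$f = - \frac{1}{6}$ ($f = \frac{1}{-6} = - \frac{1}{6} \approx -0.16667$)
$\frac{1}{\left(f + \frac{63}{N{\left(11 \right)}}\right) \left(-25\right)} = \frac{1}{\left(- \frac{1}{6} + \frac{63}{11}\right) \left(-25\right)} = \frac{1}{\frac{367}{66} \left(-25\right)} = \frac{1}{- \frac{9175}{66}} = - \frac{66}{9175}$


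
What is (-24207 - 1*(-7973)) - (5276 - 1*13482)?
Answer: -8028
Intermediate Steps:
(-24207 - 1*(-7973)) - (5276 - 1*13482) = (-24207 + 7973) - (5276 - 13482) = -16234 - 1*(-8206) = -16234 + 8206 = -8028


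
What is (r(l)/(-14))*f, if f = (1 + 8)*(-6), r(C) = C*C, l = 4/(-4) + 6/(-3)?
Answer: 243/7 ≈ 34.714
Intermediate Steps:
l = -3 (l = 4*(-¼) + 6*(-⅓) = -1 - 2 = -3)
r(C) = C²
f = -54 (f = 9*(-6) = -54)
(r(l)/(-14))*f = ((-3)²/(-14))*(-54) = (9*(-1/14))*(-54) = -9/14*(-54) = 243/7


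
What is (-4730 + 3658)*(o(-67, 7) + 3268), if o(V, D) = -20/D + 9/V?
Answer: -24500624/7 ≈ -3.5001e+6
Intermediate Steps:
(-4730 + 3658)*(o(-67, 7) + 3268) = (-4730 + 3658)*((-20/7 + 9/(-67)) + 3268) = -1072*((-20*1/7 + 9*(-1/67)) + 3268) = -1072*((-20/7 - 9/67) + 3268) = -1072*(-1403/469 + 3268) = -1072*1531289/469 = -24500624/7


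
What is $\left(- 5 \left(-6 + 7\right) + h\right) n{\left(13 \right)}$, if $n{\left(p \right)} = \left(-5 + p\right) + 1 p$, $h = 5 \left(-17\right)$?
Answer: $-1890$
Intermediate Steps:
$h = -85$
$n{\left(p \right)} = -5 + 2 p$ ($n{\left(p \right)} = \left(-5 + p\right) + p = -5 + 2 p$)
$\left(- 5 \left(-6 + 7\right) + h\right) n{\left(13 \right)} = \left(- 5 \left(-6 + 7\right) - 85\right) \left(-5 + 2 \cdot 13\right) = \left(\left(-5\right) 1 - 85\right) \left(-5 + 26\right) = \left(-5 - 85\right) 21 = \left(-90\right) 21 = -1890$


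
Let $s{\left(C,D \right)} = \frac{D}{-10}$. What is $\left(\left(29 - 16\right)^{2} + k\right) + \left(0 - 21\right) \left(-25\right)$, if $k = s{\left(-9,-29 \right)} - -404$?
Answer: $\frac{11009}{10} \approx 1100.9$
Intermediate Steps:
$s{\left(C,D \right)} = - \frac{D}{10}$ ($s{\left(C,D \right)} = D \left(- \frac{1}{10}\right) = - \frac{D}{10}$)
$k = \frac{4069}{10}$ ($k = \left(- \frac{1}{10}\right) \left(-29\right) - -404 = \frac{29}{10} + 404 = \frac{4069}{10} \approx 406.9$)
$\left(\left(29 - 16\right)^{2} + k\right) + \left(0 - 21\right) \left(-25\right) = \left(\left(29 - 16\right)^{2} + \frac{4069}{10}\right) + \left(0 - 21\right) \left(-25\right) = \left(13^{2} + \frac{4069}{10}\right) - -525 = \left(169 + \frac{4069}{10}\right) + 525 = \frac{5759}{10} + 525 = \frac{11009}{10}$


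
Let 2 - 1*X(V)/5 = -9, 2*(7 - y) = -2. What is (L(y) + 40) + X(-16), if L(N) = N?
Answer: 103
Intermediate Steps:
y = 8 (y = 7 - ½*(-2) = 7 + 1 = 8)
X(V) = 55 (X(V) = 10 - 5*(-9) = 10 + 45 = 55)
(L(y) + 40) + X(-16) = (8 + 40) + 55 = 48 + 55 = 103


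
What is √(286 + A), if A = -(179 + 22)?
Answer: √85 ≈ 9.2195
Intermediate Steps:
A = -201 (A = -1*201 = -201)
√(286 + A) = √(286 - 201) = √85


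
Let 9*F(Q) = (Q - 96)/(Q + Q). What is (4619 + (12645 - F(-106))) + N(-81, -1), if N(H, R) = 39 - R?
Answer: 16507915/954 ≈ 17304.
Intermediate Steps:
F(Q) = (-96 + Q)/(18*Q) (F(Q) = ((Q - 96)/(Q + Q))/9 = ((-96 + Q)/((2*Q)))/9 = ((-96 + Q)*(1/(2*Q)))/9 = ((-96 + Q)/(2*Q))/9 = (-96 + Q)/(18*Q))
(4619 + (12645 - F(-106))) + N(-81, -1) = (4619 + (12645 - (-96 - 106)/(18*(-106)))) + (39 - 1*(-1)) = (4619 + (12645 - (-1)*(-202)/(18*106))) + (39 + 1) = (4619 + (12645 - 1*101/954)) + 40 = (4619 + (12645 - 101/954)) + 40 = (4619 + 12063229/954) + 40 = 16469755/954 + 40 = 16507915/954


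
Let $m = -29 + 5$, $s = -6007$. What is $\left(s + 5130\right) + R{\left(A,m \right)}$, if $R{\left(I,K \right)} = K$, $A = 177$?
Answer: $-901$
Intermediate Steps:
$m = -24$
$\left(s + 5130\right) + R{\left(A,m \right)} = \left(-6007 + 5130\right) - 24 = -877 - 24 = -901$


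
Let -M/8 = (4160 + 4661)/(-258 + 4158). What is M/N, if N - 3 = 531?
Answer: -8821/260325 ≈ -0.033885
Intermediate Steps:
N = 534 (N = 3 + 531 = 534)
M = -17642/975 (M = -8*(4160 + 4661)/(-258 + 4158) = -70568/3900 = -8*8821/3900 = -17642/975 ≈ -18.094)
M/N = -17642/975/534 = -17642/975*1/534 = -8821/260325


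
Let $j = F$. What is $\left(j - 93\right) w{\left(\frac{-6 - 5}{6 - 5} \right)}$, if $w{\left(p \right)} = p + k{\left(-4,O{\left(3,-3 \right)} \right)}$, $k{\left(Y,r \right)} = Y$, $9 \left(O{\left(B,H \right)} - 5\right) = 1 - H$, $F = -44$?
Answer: $2055$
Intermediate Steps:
$j = -44$
$O{\left(B,H \right)} = \frac{46}{9} - \frac{H}{9}$ ($O{\left(B,H \right)} = 5 + \frac{1 - H}{9} = 5 - \left(- \frac{1}{9} + \frac{H}{9}\right) = \frac{46}{9} - \frac{H}{9}$)
$w{\left(p \right)} = -4 + p$ ($w{\left(p \right)} = p - 4 = -4 + p$)
$\left(j - 93\right) w{\left(\frac{-6 - 5}{6 - 5} \right)} = \left(-44 - 93\right) \left(-4 + \frac{-6 - 5}{6 - 5}\right) = - 137 \left(-4 - \frac{11}{1}\right) = - 137 \left(-4 - 11\right) = \left(-137\right) \left(-15\right) = 2055$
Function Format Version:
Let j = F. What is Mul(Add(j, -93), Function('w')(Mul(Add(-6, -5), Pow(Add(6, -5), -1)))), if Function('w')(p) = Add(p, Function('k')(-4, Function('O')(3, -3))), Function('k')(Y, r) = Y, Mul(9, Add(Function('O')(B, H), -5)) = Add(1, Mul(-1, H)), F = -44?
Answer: 2055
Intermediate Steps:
j = -44
Function('O')(B, H) = Add(Rational(46, 9), Mul(Rational(-1, 9), H)) (Function('O')(B, H) = Add(5, Mul(Rational(1, 9), Add(1, Mul(-1, H)))) = Add(5, Add(Rational(1, 9), Mul(Rational(-1, 9), H))) = Add(Rational(46, 9), Mul(Rational(-1, 9), H)))
Function('w')(p) = Add(-4, p) (Function('w')(p) = Add(p, -4) = Add(-4, p))
Mul(Add(j, -93), Function('w')(Mul(Add(-6, -5), Pow(Add(6, -5), -1)))) = Mul(Add(-44, -93), Add(-4, Mul(Add(-6, -5), Pow(Add(6, -5), -1)))) = Mul(-137, Add(-4, Mul(-11, Pow(1, -1)))) = Mul(-137, Add(-4, Mul(-11, 1))) = Mul(-137, Add(-4, -11)) = Mul(-137, -15) = 2055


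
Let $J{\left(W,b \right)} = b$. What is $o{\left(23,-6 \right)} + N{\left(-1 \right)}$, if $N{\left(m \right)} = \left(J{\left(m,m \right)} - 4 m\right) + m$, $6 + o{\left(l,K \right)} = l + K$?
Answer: $13$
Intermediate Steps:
$o{\left(l,K \right)} = -6 + K + l$ ($o{\left(l,K \right)} = -6 + \left(l + K\right) = -6 + \left(K + l\right) = -6 + K + l$)
$N{\left(m \right)} = - 2 m$ ($N{\left(m \right)} = \left(m - 4 m\right) + m = - 3 m + m = - 2 m$)
$o{\left(23,-6 \right)} + N{\left(-1 \right)} = \left(-6 - 6 + 23\right) - -2 = 11 + 2 = 13$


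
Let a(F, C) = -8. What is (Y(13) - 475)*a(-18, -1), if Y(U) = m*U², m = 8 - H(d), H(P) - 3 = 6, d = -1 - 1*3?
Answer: 5152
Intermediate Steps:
d = -4 (d = -1 - 3 = -4)
H(P) = 9 (H(P) = 3 + 6 = 9)
m = -1 (m = 8 - 1*9 = 8 - 9 = -1)
Y(U) = -U²
(Y(13) - 475)*a(-18, -1) = (-1*13² - 475)*(-8) = (-1*169 - 475)*(-8) = (-169 - 475)*(-8) = -644*(-8) = 5152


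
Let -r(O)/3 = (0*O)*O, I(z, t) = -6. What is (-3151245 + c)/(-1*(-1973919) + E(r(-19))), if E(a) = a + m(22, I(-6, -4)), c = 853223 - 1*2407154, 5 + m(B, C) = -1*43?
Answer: -1568392/657957 ≈ -2.3837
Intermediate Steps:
r(O) = 0 (r(O) = -3*0*O*O = -0*O = -3*0 = 0)
m(B, C) = -48 (m(B, C) = -5 - 1*43 = -5 - 43 = -48)
c = -1553931 (c = 853223 - 2407154 = -1553931)
E(a) = -48 + a (E(a) = a - 48 = -48 + a)
(-3151245 + c)/(-1*(-1973919) + E(r(-19))) = (-3151245 - 1553931)/(-1*(-1973919) + (-48 + 0)) = -4705176/(1973919 - 48) = -4705176/1973871 = -4705176*1/1973871 = -1568392/657957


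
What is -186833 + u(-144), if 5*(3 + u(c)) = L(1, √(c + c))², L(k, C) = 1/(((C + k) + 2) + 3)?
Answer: (-235413361*I - 134521920*√2)/(180*(4*√2 + 7*I)) ≈ -1.8684e+5 - 0.00039673*I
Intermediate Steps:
L(k, C) = 1/(5 + C + k) (L(k, C) = 1/((2 + C + k) + 3) = 1/(5 + C + k))
u(c) = -3 + 1/(5*(6 + √2*√c)²) (u(c) = -3 + (1/(5 + √(c + c) + 1))²/5 = -3 + (1/(5 + √(2*c) + 1))²/5 = -3 + (1/(5 + √2*√c + 1))²/5 = -3 + (1/(6 + √2*√c))²/5 = -3 + 1/(5*(6 + √2*√c)²))
-186833 + u(-144) = -186833 + (-3 + 1/(5*(6 + √2*√(-144))²)) = -186833 + (-3 + 1/(5*(6 + √2*(12*I))²)) = -186833 + (-3 + 1/(5*(6 + 12*I*√2)²)) = -186836 + 1/(5*(6 + 12*I*√2)²)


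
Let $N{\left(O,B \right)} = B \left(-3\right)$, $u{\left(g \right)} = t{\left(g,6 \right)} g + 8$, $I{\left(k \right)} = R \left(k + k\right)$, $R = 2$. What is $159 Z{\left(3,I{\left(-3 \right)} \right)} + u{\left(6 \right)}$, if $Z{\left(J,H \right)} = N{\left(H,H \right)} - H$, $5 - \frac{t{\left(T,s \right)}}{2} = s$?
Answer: $7628$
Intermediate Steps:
$t{\left(T,s \right)} = 10 - 2 s$
$I{\left(k \right)} = 4 k$ ($I{\left(k \right)} = 2 \left(k + k\right) = 2 \cdot 2 k = 4 k$)
$u{\left(g \right)} = 8 - 2 g$ ($u{\left(g \right)} = \left(10 - 12\right) g + 8 = - 2 g + 8 = 8 - 2 g$)
$N{\left(O,B \right)} = - 3 B$
$Z{\left(J,H \right)} = - 4 H$ ($Z{\left(J,H \right)} = - 3 H - H = - 4 H$)
$159 Z{\left(3,I{\left(-3 \right)} \right)} + u{\left(6 \right)} = 159 \left(- 4 \cdot 4 \left(-3\right)\right) + \left(8 - 12\right) = 159 \left(\left(-4\right) \left(-12\right)\right) + \left(8 - 12\right) = 159 \cdot 48 - 4 = 7632 - 4 = 7628$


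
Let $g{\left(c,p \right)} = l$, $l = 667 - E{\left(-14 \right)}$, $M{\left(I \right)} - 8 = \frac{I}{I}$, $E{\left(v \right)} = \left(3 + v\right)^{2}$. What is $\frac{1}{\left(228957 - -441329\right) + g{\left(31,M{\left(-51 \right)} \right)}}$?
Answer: $\frac{1}{670832} \approx 1.4907 \cdot 10^{-6}$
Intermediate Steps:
$M{\left(I \right)} = 9$ ($M{\left(I \right)} = 8 + \frac{I}{I} = 8 + 1 = 9$)
$l = 546$ ($l = 667 - \left(3 - 14\right)^{2} = 667 - \left(-11\right)^{2} = 667 - 121 = 546$)
$g{\left(c,p \right)} = 546$
$\frac{1}{\left(228957 - -441329\right) + g{\left(31,M{\left(-51 \right)} \right)}} = \frac{1}{\left(228957 - -441329\right) + 546} = \frac{1}{\left(228957 + 441329\right) + 546} = \frac{1}{670286 + 546} = \frac{1}{670832}$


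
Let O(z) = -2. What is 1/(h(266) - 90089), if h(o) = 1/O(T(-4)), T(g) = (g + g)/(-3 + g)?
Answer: -2/180179 ≈ -1.1100e-5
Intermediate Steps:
T(g) = 2*g/(-3 + g) (T(g) = (2*g)/(-3 + g) = 2*g/(-3 + g))
h(o) = -½ (h(o) = 1/(-2) = -½)
1/(h(266) - 90089) = 1/(-½ - 90089) = 1/(-180179/2) = -2/180179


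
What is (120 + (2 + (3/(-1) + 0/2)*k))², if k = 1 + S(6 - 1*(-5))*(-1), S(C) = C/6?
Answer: 62001/4 ≈ 15500.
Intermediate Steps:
S(C) = C/6 (S(C) = C*(⅙) = C/6)
k = -⅚ (k = 1 + ((6 - 1*(-5))/6)*(-1) = 1 + ((6 + 5)/6)*(-1) = 1 + ((⅙)*11)*(-1) = 1 + (11/6)*(-1) = 1 - 11/6 = -⅚ ≈ -0.83333)
(120 + (2 + (3/(-1) + 0/2)*k))² = (120 + (2 + (3/(-1) + 0/2)*(-⅚)))² = (120 + (2 + (3*(-1) + 0*(½))*(-⅚)))² = (120 + (2 + (-3 + 0)*(-⅚)))² = (120 + (2 - 3*(-⅚)))² = (120 + (2 + 5/2))² = (120 + 9/2)² = (249/2)² = 62001/4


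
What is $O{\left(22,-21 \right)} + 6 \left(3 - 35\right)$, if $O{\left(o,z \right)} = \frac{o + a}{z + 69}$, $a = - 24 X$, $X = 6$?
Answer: $- \frac{4669}{24} \approx -194.54$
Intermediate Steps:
$a = -144$ ($a = \left(-24\right) 6 = -144$)
$O{\left(o,z \right)} = \frac{-144 + o}{69 + z}$ ($O{\left(o,z \right)} = \frac{o - 144}{z + 69} = \frac{-144 + o}{69 + z}$)
$O{\left(22,-21 \right)} + 6 \left(3 - 35\right) = \frac{-144 + 22}{69 - 21} + 6 \left(3 - 35\right) = \frac{1}{48} \left(-122\right) + 6 \left(-32\right) = \frac{1}{48} \left(-122\right) - 192 = - \frac{61}{24} - 192 = - \frac{4669}{24}$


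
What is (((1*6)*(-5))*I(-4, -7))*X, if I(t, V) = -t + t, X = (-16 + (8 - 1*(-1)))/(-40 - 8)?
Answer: 0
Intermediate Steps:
X = 7/48 (X = (-16 + (8 + 1))/(-48) = (-16 + 9)*(-1/48) = -7*(-1/48) = 7/48 ≈ 0.14583)
I(t, V) = 0
(((1*6)*(-5))*I(-4, -7))*X = (((1*6)*(-5))*0)*(7/48) = ((6*(-5))*0)*(7/48) = -30*0*(7/48) = 0*(7/48) = 0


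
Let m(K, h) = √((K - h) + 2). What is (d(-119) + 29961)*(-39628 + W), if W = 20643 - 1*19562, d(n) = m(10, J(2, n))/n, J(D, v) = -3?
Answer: -1154906667 + 38547*√15/119 ≈ -1.1549e+9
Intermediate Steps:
m(K, h) = √(2 + K - h)
d(n) = √15/n (d(n) = √(2 + 10 - 1*(-3))/n = √(2 + 10 + 3)/n = √15/n)
W = 1081 (W = 20643 - 19562 = 1081)
(d(-119) + 29961)*(-39628 + W) = (√15/(-119) + 29961)*(-39628 + 1081) = (√15*(-1/119) + 29961)*(-38547) = (-√15/119 + 29961)*(-38547) = (29961 - √15/119)*(-38547) = -1154906667 + 38547*√15/119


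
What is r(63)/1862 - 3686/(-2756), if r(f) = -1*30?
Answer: 1695163/1282918 ≈ 1.3213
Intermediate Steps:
r(f) = -30
r(63)/1862 - 3686/(-2756) = -30/1862 - 3686/(-2756) = -30*1/1862 - 3686*(-1/2756) = -15/931 + 1843/1378 = 1695163/1282918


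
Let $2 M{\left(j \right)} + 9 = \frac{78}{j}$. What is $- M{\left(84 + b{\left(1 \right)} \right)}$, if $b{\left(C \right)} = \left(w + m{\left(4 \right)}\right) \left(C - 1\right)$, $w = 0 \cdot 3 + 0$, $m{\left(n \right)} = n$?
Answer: $\frac{113}{28} \approx 4.0357$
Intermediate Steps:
$w = 0$ ($w = 0 + 0 = 0$)
$b{\left(C \right)} = -4 + 4 C$ ($b{\left(C \right)} = \left(0 + 4\right) \left(C - 1\right) = 4 \left(-1 + C\right) = -4 + 4 C$)
$M{\left(j \right)} = - \frac{9}{2} + \frac{39}{j}$ ($M{\left(j \right)} = - \frac{9}{2} + \frac{78 \frac{1}{j}}{2} = - \frac{9}{2} + \frac{39}{j}$)
$- M{\left(84 + b{\left(1 \right)} \right)} = - (- \frac{9}{2} + \frac{39}{84 + \left(-4 + 4 \cdot 1\right)}) = - (- \frac{9}{2} + \frac{39}{84 + \left(-4 + 4\right)}) = - (- \frac{9}{2} + \frac{39}{84 + 0}) = - (- \frac{9}{2} + \frac{39}{84}) = - (- \frac{9}{2} + 39 \cdot \frac{1}{84}) = - (- \frac{9}{2} + \frac{13}{28}) = \left(-1\right) \left(- \frac{113}{28}\right) = \frac{113}{28}$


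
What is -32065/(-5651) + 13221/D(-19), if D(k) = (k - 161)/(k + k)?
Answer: 158045711/56510 ≈ 2796.8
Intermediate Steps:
D(k) = (-161 + k)/(2*k) (D(k) = (-161 + k)/((2*k)) = (-161 + k)*(1/(2*k)) = (-161 + k)/(2*k))
-32065/(-5651) + 13221/D(-19) = -32065/(-5651) + 13221/(((½)*(-161 - 19)/(-19))) = -32065*(-1/5651) + 13221/(((½)*(-1/19)*(-180))) = 32065/5651 + 13221/(90/19) = 32065/5651 + 13221*(19/90) = 32065/5651 + 27911/10 = 158045711/56510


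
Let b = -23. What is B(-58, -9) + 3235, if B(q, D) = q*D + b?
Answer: 3734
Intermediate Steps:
B(q, D) = -23 + D*q (B(q, D) = q*D - 23 = D*q - 23 = -23 + D*q)
B(-58, -9) + 3235 = (-23 - 9*(-58)) + 3235 = (-23 + 522) + 3235 = 499 + 3235 = 3734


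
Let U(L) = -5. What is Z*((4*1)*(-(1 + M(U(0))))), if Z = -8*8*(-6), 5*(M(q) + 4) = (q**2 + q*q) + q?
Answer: -9216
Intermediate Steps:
M(q) = -4 + q/5 + 2*q**2/5 (M(q) = -4 + ((q**2 + q*q) + q)/5 = -4 + ((q**2 + q**2) + q)/5 = -4 + (2*q**2 + q)/5 = -4 + (q + 2*q**2)/5 = -4 + (q/5 + 2*q**2/5) = -4 + q/5 + 2*q**2/5)
Z = 384 (Z = -64*(-6) = 384)
Z*((4*1)*(-(1 + M(U(0))))) = 384*((4*1)*(-(1 + (-4 + (1/5)*(-5) + (2/5)*(-5)**2)))) = 384*(4*(-(1 + (-4 - 1 + (2/5)*25)))) = 384*(4*(-(1 + (-4 - 1 + 10)))) = 384*(4*(-(1 + 5))) = 384*(4*(-1*6)) = 384*(4*(-6)) = 384*(-24) = -9216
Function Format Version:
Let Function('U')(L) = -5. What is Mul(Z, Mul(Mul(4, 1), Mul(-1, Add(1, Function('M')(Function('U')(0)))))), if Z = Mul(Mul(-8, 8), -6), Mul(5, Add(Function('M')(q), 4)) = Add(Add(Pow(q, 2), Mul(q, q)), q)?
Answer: -9216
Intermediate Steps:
Function('M')(q) = Add(-4, Mul(Rational(1, 5), q), Mul(Rational(2, 5), Pow(q, 2))) (Function('M')(q) = Add(-4, Mul(Rational(1, 5), Add(Add(Pow(q, 2), Mul(q, q)), q))) = Add(-4, Mul(Rational(1, 5), Add(Add(Pow(q, 2), Pow(q, 2)), q))) = Add(-4, Mul(Rational(1, 5), Add(Mul(2, Pow(q, 2)), q))) = Add(-4, Mul(Rational(1, 5), Add(q, Mul(2, Pow(q, 2))))) = Add(-4, Add(Mul(Rational(1, 5), q), Mul(Rational(2, 5), Pow(q, 2)))) = Add(-4, Mul(Rational(1, 5), q), Mul(Rational(2, 5), Pow(q, 2))))
Z = 384 (Z = Mul(-64, -6) = 384)
Mul(Z, Mul(Mul(4, 1), Mul(-1, Add(1, Function('M')(Function('U')(0)))))) = Mul(384, Mul(Mul(4, 1), Mul(-1, Add(1, Add(-4, Mul(Rational(1, 5), -5), Mul(Rational(2, 5), Pow(-5, 2))))))) = Mul(384, Mul(4, Mul(-1, Add(1, Add(-4, -1, Mul(Rational(2, 5), 25)))))) = Mul(384, Mul(4, Mul(-1, Add(1, Add(-4, -1, 10))))) = Mul(384, Mul(4, Mul(-1, Add(1, 5)))) = Mul(384, Mul(4, Mul(-1, 6))) = Mul(384, Mul(4, -6)) = Mul(384, -24) = -9216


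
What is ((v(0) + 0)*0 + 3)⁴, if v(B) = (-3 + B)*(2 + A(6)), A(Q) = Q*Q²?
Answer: 81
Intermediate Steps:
A(Q) = Q³
v(B) = -654 + 218*B (v(B) = (-3 + B)*(2 + 6³) = (-3 + B)*(2 + 216) = (-3 + B)*218 = -654 + 218*B)
((v(0) + 0)*0 + 3)⁴ = (((-654 + 218*0) + 0)*0 + 3)⁴ = (((-654 + 0) + 0)*0 + 3)⁴ = ((-654 + 0)*0 + 3)⁴ = (-654*0 + 3)⁴ = (0 + 3)⁴ = 3⁴ = 81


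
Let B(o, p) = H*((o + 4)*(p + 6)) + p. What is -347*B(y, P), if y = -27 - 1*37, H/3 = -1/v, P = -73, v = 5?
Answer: 862295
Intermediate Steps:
H = -3/5 (H = 3*(-1/5) = -3/5 ≈ -0.60000)
y = -64 (y = -27 - 37 = -64)
B(o, p) = p - 3*(4 + o)*(6 + p)/5 (B(o, p) = -3*(o + 4)*(p + 6)/5 + p = -3*(4 + o)*(6 + p)/5 + p = p - 3*(4 + o)*(6 + p)/5)
-347*B(y, P) = -347*(-72/5 - 18/5*(-64) - 7/5*(-73) - 3/5*(-64)*(-73)) = -347*(-72/5 + 1152/5 + 511/5 - 14016/5) = -347*(-2485) = 862295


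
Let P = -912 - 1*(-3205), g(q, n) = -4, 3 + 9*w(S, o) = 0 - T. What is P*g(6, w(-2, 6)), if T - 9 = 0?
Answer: -9172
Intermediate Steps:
T = 9 (T = 9 + 0 = 9)
w(S, o) = -4/3 (w(S, o) = -1/3 + (0 - 1*9)/9 = -1/3 + (0 - 9)/9 = -1/3 + (1/9)*(-9) = -1/3 - 1 = -4/3)
P = 2293 (P = -912 + 3205 = 2293)
P*g(6, w(-2, 6)) = 2293*(-4) = -9172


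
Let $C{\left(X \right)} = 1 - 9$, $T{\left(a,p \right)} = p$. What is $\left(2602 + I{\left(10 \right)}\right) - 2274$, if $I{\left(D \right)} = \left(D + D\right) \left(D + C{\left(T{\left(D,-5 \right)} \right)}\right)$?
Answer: $368$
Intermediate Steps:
$C{\left(X \right)} = -8$ ($C{\left(X \right)} = 1 - 9 = -8$)
$I{\left(D \right)} = 2 D \left(-8 + D\right)$ ($I{\left(D \right)} = \left(D + D\right) \left(D - 8\right) = 2 D \left(-8 + D\right)$)
$\left(2602 + I{\left(10 \right)}\right) - 2274 = \left(2602 + 2 \cdot 10 \left(-8 + 10\right)\right) - 2274 = \left(2602 + 2 \cdot 10 \cdot 2\right) - 2274 = \left(2602 + 40\right) - 2274 = 2642 - 2274 = 368$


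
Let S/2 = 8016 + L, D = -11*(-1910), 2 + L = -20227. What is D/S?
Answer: -10505/12213 ≈ -0.86015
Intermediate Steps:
L = -20229 (L = -2 - 20227 = -20229)
D = 21010
S = -24426 (S = 2*(8016 - 20229) = 2*(-12213) = -24426)
D/S = 21010/(-24426) = 21010*(-1/24426) = -10505/12213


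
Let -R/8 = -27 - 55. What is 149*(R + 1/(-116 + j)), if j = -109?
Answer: 21992251/225 ≈ 97743.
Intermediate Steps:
R = 656 (R = -8*(-27 - 55) = -8*(-82) = 656)
149*(R + 1/(-116 + j)) = 149*(656 + 1/(-116 - 109)) = 149*(656 + 1/(-225)) = 149*(656 - 1/225) = 149*(147599/225) = 21992251/225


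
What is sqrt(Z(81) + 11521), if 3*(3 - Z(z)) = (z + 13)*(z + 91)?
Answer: 2*sqrt(13803)/3 ≈ 78.324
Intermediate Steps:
Z(z) = 3 - (13 + z)*(91 + z)/3 (Z(z) = 3 - (z + 13)*(z + 91)/3 = 3 - (13 + z)*(91 + z)/3)
sqrt(Z(81) + 11521) = sqrt((-1174/3 - 104/3*81 - 1/3*81**2) + 11521) = sqrt((-1174/3 - 2808 - 1/3*6561) + 11521) = sqrt((-1174/3 - 2808 - 2187) + 11521) = sqrt(-16159/3 + 11521) = sqrt(18404/3) = 2*sqrt(13803)/3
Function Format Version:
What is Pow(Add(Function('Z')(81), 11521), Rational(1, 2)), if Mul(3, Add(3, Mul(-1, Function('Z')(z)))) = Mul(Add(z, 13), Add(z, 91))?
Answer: Mul(Rational(2, 3), Pow(13803, Rational(1, 2))) ≈ 78.324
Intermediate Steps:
Function('Z')(z) = Add(3, Mul(Rational(-1, 3), Add(13, z), Add(91, z))) (Function('Z')(z) = Add(3, Mul(Rational(-1, 3), Mul(Add(z, 13), Add(z, 91)))) = Add(3, Mul(Rational(-1, 3), Mul(Add(13, z), Add(91, z)))) = Add(3, Mul(Rational(-1, 3), Add(13, z), Add(91, z))))
Pow(Add(Function('Z')(81), 11521), Rational(1, 2)) = Pow(Add(Add(Rational(-1174, 3), Mul(Rational(-104, 3), 81), Mul(Rational(-1, 3), Pow(81, 2))), 11521), Rational(1, 2)) = Pow(Add(Add(Rational(-1174, 3), -2808, Mul(Rational(-1, 3), 6561)), 11521), Rational(1, 2)) = Pow(Add(Add(Rational(-1174, 3), -2808, -2187), 11521), Rational(1, 2)) = Pow(Add(Rational(-16159, 3), 11521), Rational(1, 2)) = Pow(Rational(18404, 3), Rational(1, 2)) = Mul(Rational(2, 3), Pow(13803, Rational(1, 2)))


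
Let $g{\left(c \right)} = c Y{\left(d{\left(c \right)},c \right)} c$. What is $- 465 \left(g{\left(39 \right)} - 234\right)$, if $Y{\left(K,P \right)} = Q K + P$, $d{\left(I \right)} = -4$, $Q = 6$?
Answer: $-10500165$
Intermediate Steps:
$Y{\left(K,P \right)} = P + 6 K$ ($Y{\left(K,P \right)} = 6 K + P = P + 6 K$)
$g{\left(c \right)} = c^{2} \left(-24 + c\right)$ ($g{\left(c \right)} = c \left(c + 6 \left(-4\right)\right) c = c \left(c - 24\right) c = c \left(-24 + c\right) c = c^{2} \left(-24 + c\right)$)
$- 465 \left(g{\left(39 \right)} - 234\right) = - 465 \left(39^{2} \left(-24 + 39\right) - 234\right) = - 465 \left(1521 \cdot 15 - 234\right) = - 465 \left(22815 - 234\right) = \left(-465\right) 22581 = -10500165$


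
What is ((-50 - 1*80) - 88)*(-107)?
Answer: 23326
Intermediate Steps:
((-50 - 1*80) - 88)*(-107) = ((-50 - 80) - 88)*(-107) = (-130 - 88)*(-107) = -218*(-107) = 23326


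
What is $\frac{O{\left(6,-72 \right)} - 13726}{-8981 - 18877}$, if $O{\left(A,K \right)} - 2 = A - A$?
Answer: $\frac{6862}{13929} \approx 0.49264$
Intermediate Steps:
$O{\left(A,K \right)} = 2$ ($O{\left(A,K \right)} = 2 + \left(A - A\right) = 2 + 0 = 2$)
$\frac{O{\left(6,-72 \right)} - 13726}{-8981 - 18877} = \frac{2 - 13726}{-8981 - 18877} = - \frac{13724}{-27858} = \left(-13724\right) \left(- \frac{1}{27858}\right) = \frac{6862}{13929}$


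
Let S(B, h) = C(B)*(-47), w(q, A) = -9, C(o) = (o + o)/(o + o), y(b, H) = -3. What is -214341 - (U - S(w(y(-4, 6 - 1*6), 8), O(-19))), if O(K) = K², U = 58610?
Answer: -272998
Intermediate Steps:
C(o) = 1 (C(o) = (2*o)/((2*o)) = (2*o)*(1/(2*o)) = 1)
S(B, h) = -47 (S(B, h) = 1*(-47) = -47)
-214341 - (U - S(w(y(-4, 6 - 1*6), 8), O(-19))) = -214341 - (58610 - 1*(-47)) = -214341 - (58610 + 47) = -214341 - 1*58657 = -214341 - 58657 = -272998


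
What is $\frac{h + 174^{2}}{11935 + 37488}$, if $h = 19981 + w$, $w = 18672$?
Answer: $\frac{68929}{49423} \approx 1.3947$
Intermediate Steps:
$h = 38653$ ($h = 19981 + 18672 = 38653$)
$\frac{h + 174^{2}}{11935 + 37488} = \frac{38653 + 174^{2}}{11935 + 37488} = \frac{38653 + 30276}{49423} = 68929 \cdot \frac{1}{49423} = \frac{68929}{49423}$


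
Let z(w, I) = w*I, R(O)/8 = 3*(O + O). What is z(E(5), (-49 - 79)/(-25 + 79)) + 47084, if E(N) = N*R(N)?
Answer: 398156/9 ≈ 44240.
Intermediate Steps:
R(O) = 48*O (R(O) = 8*(3*(O + O)) = 8*(3*(2*O)) = 8*(6*O) = 48*O)
E(N) = 48*N² (E(N) = N*(48*N) = 48*N²)
z(w, I) = I*w
z(E(5), (-49 - 79)/(-25 + 79)) + 47084 = ((-49 - 79)/(-25 + 79))*(48*5²) + 47084 = (-128/54)*(48*25) + 47084 = -128*1/54*1200 + 47084 = -64/27*1200 + 47084 = -25600/9 + 47084 = 398156/9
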